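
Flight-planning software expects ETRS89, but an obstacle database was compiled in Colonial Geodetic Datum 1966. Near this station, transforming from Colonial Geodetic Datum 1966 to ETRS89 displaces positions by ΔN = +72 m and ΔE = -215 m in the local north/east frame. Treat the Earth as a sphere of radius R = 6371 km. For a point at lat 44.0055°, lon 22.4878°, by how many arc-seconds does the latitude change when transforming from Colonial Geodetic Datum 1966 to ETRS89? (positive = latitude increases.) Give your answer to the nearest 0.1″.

Δφ = 2.3″

On a sphere of radius R, 1 rad of latitude = R, so Δφ = ΔN / R = 72.0 / 6371000 = 1.1301e-05 rad = 2.331″.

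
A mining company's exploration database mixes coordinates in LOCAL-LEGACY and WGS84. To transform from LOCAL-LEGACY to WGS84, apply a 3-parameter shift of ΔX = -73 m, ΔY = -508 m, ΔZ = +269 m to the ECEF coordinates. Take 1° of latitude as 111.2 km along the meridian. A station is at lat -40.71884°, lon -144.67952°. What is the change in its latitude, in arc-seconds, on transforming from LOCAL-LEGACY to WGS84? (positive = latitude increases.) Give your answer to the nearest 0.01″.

sin φ = -0.652348, cos φ = 0.757920, sin λ = -0.578149, cos λ = -0.815931.
North component: ΔN = −sin φ cos λ·ΔX − sin φ sin λ·ΔY + cos φ·ΔZ = −(-0.652348)(-0.815931)(-73) − (-0.652348)(-0.578149)(-508) + (0.757920)(269) = 434.33 m.
1° of latitude spans 111200 m, so Δφ = 434.33 / 111200 × 3600 = 14.061″.

Δφ = 14.06″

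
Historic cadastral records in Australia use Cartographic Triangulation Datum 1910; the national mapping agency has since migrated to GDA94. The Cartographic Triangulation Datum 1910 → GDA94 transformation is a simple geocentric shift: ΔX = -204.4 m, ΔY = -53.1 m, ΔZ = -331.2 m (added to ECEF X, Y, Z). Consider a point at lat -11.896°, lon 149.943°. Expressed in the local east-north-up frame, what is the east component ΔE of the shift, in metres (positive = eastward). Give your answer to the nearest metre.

ΔE = 148 m

At φ = -11.896°, λ = 149.943°: sin φ = -0.206136, cos φ = 0.978523, sin λ = 0.500861, cos λ = -0.865528.
ΔE = −sin λ·ΔX + cos λ·ΔY = −(0.500861)·(-204.4) + (-0.865528)·(-53.1) = 148.34 m.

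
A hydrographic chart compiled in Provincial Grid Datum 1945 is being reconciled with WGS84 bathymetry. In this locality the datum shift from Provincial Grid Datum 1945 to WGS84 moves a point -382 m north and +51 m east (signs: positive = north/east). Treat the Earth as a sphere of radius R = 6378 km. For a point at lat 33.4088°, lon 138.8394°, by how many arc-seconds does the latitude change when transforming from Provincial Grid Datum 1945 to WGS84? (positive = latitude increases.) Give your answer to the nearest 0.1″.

Δφ = -12.4″

On a sphere of radius R, 1 rad of latitude = R, so Δφ = ΔN / R = -382.0 / 6378000 = -5.9893e-05 rad = -12.354″.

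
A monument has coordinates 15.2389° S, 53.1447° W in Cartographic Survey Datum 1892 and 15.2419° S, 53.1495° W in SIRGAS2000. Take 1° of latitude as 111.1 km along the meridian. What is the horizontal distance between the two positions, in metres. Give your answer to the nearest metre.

613 m

Δφ = -15.2419° − -15.2389° = -0.0030°; Δλ = -53.1495° − -53.1447° = -0.0048°.
ΔN = Δφ × 111100 = -333.3 m; ΔE = Δλ × 111100 × cos(-15.2389°) = -0.0048 × 111100 × 0.964838 = -514.5 m.
Distance = √(ΔE² + ΔN²) = √((-514.5)² + (-333.3)²) = 613.0 m.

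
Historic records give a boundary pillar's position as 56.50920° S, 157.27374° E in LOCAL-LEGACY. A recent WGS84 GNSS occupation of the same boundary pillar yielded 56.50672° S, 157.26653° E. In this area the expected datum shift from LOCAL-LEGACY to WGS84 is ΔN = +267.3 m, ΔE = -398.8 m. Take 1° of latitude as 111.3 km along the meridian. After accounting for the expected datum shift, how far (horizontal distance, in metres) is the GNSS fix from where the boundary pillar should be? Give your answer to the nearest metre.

Observed coordinate differences: Δφ = +0.00248°, Δλ = -0.00721°.
Converting to metres (1° lat = 111300 m, cos φ = 0.551803): observed ΔN = 276.0 m, observed ΔE = -442.8 m.
Subtracting the expected shift leaves a residual of 276.0 − (267.3) = 8.7 m north and -442.8 − (-398.8) = -44.0 m east.
Residual distance = √(8.7² + (-44.0)²) = 44.9 m.

45 m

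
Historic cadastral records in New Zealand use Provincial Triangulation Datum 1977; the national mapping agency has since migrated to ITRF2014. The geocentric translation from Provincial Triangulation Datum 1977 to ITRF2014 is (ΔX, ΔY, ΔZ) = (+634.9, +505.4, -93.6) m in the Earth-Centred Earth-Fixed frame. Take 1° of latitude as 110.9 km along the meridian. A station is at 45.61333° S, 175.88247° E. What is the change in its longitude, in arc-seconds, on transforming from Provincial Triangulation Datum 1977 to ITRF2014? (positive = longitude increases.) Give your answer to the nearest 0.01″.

Δλ = -25.51″

sin φ = -0.714635, cos φ = 0.699497, sin λ = 0.071803, cos λ = -0.997419.
East component: ΔE = −sin λ·ΔX + cos λ·ΔY = −(0.071803)(634.9) + (-0.997419)(505.4) = -549.68 m.
1° of latitude spans 110900 m; at latitude φ, 1° of longitude spans that × cos φ = 77574.2 m, so Δλ = -549.68 / 77574.2 × 3600 = -25.509″.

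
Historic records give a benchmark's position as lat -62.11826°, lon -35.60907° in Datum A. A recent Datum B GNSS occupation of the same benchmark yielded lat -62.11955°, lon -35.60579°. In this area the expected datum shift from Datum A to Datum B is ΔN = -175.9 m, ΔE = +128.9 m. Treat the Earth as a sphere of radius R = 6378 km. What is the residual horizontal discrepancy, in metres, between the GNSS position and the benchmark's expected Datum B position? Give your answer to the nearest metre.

Observed coordinate differences: Δφ = -0.00129°, Δλ = +0.00328°.
Converting to metres (1° lat = 111317 m, cos φ = 0.467648): observed ΔN = -143.6 m, observed ΔE = 170.7 m.
Subtracting the expected shift leaves a residual of -143.6 − (-175.9) = 32.3 m north and 170.7 − (128.9) = 41.8 m east.
Residual distance = √(32.3² + 41.8²) = 52.9 m.

53 m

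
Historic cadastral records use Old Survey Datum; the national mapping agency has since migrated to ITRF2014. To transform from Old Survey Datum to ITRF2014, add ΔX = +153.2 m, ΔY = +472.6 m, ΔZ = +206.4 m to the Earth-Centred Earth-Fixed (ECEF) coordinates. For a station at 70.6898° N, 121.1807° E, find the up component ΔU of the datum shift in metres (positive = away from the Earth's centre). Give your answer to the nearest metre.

ΔU = 302 m

The local up (radial) axis is (cos φ cos λ, cos φ sin λ, sin φ), giving ΔU = -26.229 + 133.704 + 194.788 = 302.26 m.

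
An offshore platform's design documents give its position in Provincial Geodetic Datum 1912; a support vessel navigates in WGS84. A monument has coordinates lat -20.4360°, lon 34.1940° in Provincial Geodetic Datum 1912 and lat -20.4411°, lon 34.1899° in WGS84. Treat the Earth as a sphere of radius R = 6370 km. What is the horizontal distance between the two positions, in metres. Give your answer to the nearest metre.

710 m

Δφ = -20.4411° − -20.4360° = -0.0051°; Δλ = 34.1899° − 34.1940° = -0.0041°.
1° along a meridian = πR/180 = 111177 m.
ΔN = Δφ × 111177 = -567.0 m; ΔE = Δλ × 111177 × cos(-20.4360°) = -0.0041 × 111177 × 0.937063 = -427.1 m.
Distance = √(ΔE² + ΔN²) = √((-427.1)² + (-567.0)²) = 709.9 m.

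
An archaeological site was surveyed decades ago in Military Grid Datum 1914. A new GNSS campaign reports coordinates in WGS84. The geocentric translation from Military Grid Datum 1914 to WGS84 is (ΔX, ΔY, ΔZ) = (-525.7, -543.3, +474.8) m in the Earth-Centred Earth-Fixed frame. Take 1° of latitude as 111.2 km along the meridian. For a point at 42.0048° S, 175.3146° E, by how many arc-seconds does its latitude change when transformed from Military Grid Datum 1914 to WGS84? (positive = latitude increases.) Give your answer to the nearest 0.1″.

sin φ = -0.669193, cos φ = 0.743089, sin λ = 0.081685, cos λ = -0.996658.
North component: ΔN = −sin φ cos λ·ΔX − sin φ sin λ·ΔY + cos φ·ΔZ = −(-0.669193)(-0.996658)(-525.7) − (-0.669193)(0.081685)(-543.3) + (0.743089)(474.8) = 673.74 m.
1° of latitude spans 111200 m, so Δφ = 673.74 / 111200 × 3600 = 21.812″.

Δφ = 21.8″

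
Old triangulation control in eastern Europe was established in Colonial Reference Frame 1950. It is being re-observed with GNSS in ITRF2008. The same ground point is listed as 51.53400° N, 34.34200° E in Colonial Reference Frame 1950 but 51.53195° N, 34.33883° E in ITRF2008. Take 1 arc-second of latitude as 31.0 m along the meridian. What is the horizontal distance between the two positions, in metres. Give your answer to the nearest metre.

Δφ = 51.53195° − 51.53400° = -0.00205°; Δλ = 34.33883° − 34.34200° = -0.00317°.
1° of latitude = 3600 × 31.00 = 111600 m.
ΔN = Δφ × 111600 = -228.8 m; ΔE = Δλ × 111600 × cos(51.53400°) = -0.00317 × 111600 × 0.622050 = -220.1 m.
Distance = √(ΔE² + ΔN²) = √((-220.1)² + (-228.8)²) = 317.4 m.

317 m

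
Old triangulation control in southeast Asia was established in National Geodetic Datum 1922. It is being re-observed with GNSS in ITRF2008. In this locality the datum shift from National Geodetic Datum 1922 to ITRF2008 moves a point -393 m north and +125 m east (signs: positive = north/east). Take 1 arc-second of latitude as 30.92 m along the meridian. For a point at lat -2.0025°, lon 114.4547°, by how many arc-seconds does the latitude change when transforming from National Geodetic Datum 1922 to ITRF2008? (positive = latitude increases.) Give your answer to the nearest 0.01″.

Δφ = -12.71″

1″ of latitude = 30.92 m, so Δφ = -393.0 / 30.92 = -12.710″.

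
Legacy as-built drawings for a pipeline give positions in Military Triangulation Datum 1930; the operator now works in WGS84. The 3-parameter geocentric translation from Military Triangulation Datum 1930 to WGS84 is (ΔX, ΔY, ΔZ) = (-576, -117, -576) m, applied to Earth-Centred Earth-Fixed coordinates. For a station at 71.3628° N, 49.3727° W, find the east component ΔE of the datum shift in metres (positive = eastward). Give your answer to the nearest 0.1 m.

ΔE = -513.3 m

The local east axis at (φ, λ) is (−sin λ, cos λ, 0), so ΔE = −sin(-49.3727°)·(-576) + cos(-49.3727°)·(-117) = -513.34 m.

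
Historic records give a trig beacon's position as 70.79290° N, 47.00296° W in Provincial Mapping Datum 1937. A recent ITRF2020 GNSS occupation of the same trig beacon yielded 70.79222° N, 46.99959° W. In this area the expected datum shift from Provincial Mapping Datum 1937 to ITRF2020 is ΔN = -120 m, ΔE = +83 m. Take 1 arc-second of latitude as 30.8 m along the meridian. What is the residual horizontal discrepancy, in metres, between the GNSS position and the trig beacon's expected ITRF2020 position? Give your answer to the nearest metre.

60 m

Observed coordinate differences: Δφ = -0.00068°, Δλ = +0.00337°.
Converting to metres (1° lat = 110880 m, cos φ = 0.328984): observed ΔN = -75.4 m, observed ΔE = 122.9 m.
Subtracting the expected shift leaves a residual of -75.4 − (-120) = 44.6 m north and 122.9 − (83) = 39.9 m east.
Residual distance = √(44.6² + 39.9²) = 59.9 m.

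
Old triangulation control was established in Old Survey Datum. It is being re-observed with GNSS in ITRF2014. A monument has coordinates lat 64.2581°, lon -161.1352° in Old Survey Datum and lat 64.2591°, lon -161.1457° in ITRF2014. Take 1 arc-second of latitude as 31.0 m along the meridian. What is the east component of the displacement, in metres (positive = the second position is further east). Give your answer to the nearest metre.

ΔE = -509 m

Δφ = 64.2591° − 64.2581° = +0.0010°; Δλ = -161.1457° − -161.1352° = -0.0105°.
1° of latitude = 3600 × 31.00 = 111600 m.
ΔN = Δφ × 111600 = 111.6 m; ΔE = Δλ × 111600 × cos(64.2581°) = -0.0105 × 111600 × 0.434318 = -508.9 m.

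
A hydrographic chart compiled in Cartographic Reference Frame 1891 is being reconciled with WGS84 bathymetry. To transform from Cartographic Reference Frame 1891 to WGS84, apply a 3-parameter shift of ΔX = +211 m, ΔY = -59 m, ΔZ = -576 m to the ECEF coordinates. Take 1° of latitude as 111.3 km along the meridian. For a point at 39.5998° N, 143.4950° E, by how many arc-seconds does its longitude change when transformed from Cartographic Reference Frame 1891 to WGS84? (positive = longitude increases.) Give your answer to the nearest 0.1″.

sin φ = 0.637421, cos φ = 0.770515, sin λ = 0.594893, cos λ = -0.803805.
East component: ΔE = −sin λ·ΔX + cos λ·ΔY = −(0.594893)(211) + (-0.803805)(-59) = -78.10 m.
1° of latitude spans 111300 m; at latitude φ, 1° of longitude spans that × cos φ = 85758.4 m, so Δλ = -78.10 / 85758.4 × 3600 = -3.278″.

Δλ = -3.3″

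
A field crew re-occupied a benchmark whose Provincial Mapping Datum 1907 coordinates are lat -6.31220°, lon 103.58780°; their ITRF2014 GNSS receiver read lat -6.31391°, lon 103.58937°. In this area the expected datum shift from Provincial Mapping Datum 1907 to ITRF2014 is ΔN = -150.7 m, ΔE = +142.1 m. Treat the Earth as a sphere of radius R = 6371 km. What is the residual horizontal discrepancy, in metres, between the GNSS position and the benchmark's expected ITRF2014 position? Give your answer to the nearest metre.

50 m

Observed coordinate differences: Δφ = -0.00171°, Δλ = +0.00157°.
Converting to metres (1° lat = 111195 m, cos φ = 0.993938): observed ΔN = -190.1 m, observed ΔE = 173.5 m.
Subtracting the expected shift leaves a residual of -190.1 − (-150.7) = -39.4 m north and 173.5 − (142.1) = 31.4 m east.
Residual distance = √((-39.4)² + 31.4²) = 50.4 m.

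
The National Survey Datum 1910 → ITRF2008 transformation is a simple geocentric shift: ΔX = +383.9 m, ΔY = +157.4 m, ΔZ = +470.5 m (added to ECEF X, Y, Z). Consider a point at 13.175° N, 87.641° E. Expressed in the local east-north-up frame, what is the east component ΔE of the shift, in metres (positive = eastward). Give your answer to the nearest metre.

At φ = 13.175°, λ = 87.641°: sin φ = 0.227926, cos φ = 0.973678, sin λ = 0.999153, cos λ = 0.041161.
ΔE = −sin λ·ΔX + cos λ·ΔY = −(0.999153)·(383.9) + (0.041161)·(157.4) = -377.10 m.

ΔE = -377 m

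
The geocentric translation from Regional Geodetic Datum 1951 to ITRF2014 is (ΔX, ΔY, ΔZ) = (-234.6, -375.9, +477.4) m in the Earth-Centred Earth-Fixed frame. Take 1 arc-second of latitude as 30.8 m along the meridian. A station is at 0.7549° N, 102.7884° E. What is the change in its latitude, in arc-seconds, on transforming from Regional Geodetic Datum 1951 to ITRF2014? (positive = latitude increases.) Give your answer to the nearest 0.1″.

Δφ = 15.6″

sin φ = 0.013175, cos φ = 0.999913, sin λ = 0.975194, cos λ = -0.221351.
North component: ΔN = −sin φ cos λ·ΔX − sin φ sin λ·ΔY + cos φ·ΔZ = −(0.013175)(-0.221351)(-234.6) − (0.013175)(0.975194)(-375.9) + (0.999913)(477.4) = 481.50 m.
1° of latitude spans 3600 × 30.80 = 110880 m, so Δφ = 481.50 / 110880 × 3600 = 15.633″.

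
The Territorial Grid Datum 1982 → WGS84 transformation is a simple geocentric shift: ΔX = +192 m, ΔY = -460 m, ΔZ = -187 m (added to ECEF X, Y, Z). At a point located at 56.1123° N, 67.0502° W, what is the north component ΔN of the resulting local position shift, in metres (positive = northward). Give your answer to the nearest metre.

At φ = 56.1123°, λ = -67.0502°: sin φ = 0.830132, cos φ = 0.557567, sin λ = -0.920847, cos λ = 0.389924.
ΔN = −sin φ cos λ·ΔX − sin φ sin λ·ΔY + cos φ·ΔZ = −(0.830132)(0.389924)(192) − (0.830132)(-0.920847)(-460) + (0.557567)(-187) = -518.05 m.

ΔN = -518 m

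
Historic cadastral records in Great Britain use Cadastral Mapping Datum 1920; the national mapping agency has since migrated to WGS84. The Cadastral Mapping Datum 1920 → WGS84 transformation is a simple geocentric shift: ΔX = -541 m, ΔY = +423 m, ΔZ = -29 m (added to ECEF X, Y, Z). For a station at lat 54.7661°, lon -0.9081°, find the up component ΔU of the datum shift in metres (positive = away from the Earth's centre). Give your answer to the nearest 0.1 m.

The local up (radial) axis is (cos φ cos λ, cos φ sin λ, sin φ), giving ΔU = -312.072 − 3.868 − 23.687 = -339.63 m.

ΔU = -339.6 m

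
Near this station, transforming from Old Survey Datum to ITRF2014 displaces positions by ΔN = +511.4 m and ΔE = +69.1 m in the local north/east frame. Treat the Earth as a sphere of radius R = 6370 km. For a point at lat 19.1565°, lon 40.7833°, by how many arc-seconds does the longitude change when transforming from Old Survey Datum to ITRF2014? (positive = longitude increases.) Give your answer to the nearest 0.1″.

Δλ = 2.4″

At latitude 19.1565°, cos φ = 0.944626.
One radian of longitude at latitude φ spans R cos φ, so Δλ = ΔE / (R cos φ) = 69.1 / (6370000 × 0.944626) = 1.1484e-05 rad = 2.369″.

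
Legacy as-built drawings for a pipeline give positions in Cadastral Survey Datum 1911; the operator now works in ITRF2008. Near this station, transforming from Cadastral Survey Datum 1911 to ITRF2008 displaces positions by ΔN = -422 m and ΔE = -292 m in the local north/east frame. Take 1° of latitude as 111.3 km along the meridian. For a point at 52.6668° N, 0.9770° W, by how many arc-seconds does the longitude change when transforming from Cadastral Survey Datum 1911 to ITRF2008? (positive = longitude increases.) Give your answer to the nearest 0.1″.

At latitude 52.6668°, cos φ = 0.606449.
1° of longitude at this latitude = 111.3 × cos φ = 67.50 km, so Δλ = -292.0 / 67497.8 = -0.0043261° = -15.574″.

Δλ = -15.6″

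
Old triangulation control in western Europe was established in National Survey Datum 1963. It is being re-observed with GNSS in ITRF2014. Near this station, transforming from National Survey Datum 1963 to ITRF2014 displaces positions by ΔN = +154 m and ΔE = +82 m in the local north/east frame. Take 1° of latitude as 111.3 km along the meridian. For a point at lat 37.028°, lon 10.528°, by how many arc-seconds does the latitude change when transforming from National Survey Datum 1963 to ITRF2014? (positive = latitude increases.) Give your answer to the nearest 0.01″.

Δφ = 4.98″

1° of latitude = 111.3 km, so Δφ = 154.0 / 111300 = 0.0013836° = 4.981″.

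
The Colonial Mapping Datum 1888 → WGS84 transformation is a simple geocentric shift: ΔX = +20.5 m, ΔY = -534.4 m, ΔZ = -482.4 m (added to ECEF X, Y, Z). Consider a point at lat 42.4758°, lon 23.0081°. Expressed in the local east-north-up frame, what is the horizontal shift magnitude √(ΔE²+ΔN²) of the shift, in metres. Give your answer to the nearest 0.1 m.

549.2 m

At φ = 42.4758°, λ = 23.0081°: sin φ = 0.675279, cos φ = 0.737563, sin λ = 0.390861, cos λ = 0.920450.
ΔE = −sin λ·ΔX + cos λ·ΔY = −(0.390861)·(20.5) + (0.920450)·(-534.4) = -499.90 m.
ΔN = −sin φ cos λ·ΔX − sin φ sin λ·ΔY + cos φ·ΔZ = −(0.675279)(0.920450)(20.5) − (0.675279)(0.390861)(-534.4) + (0.737563)(-482.4) = -227.49 m.
Horizontal magnitude = √(ΔE² + ΔN²) = √((-499.90)² + (-227.49)²) = 549.23 m.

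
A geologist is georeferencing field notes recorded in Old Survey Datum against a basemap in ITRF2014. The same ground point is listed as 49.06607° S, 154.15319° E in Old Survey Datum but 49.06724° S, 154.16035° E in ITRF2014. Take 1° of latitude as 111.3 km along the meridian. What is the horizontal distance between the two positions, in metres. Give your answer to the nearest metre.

Δφ = -49.06724° − -49.06607° = -0.00117°; Δλ = 154.16035° − 154.15319° = +0.00716°.
ΔN = Δφ × 111300 = -130.2 m; ΔE = Δλ × 111300 × cos(-49.06607°) = +0.00716 × 111300 × 0.655188 = 522.1 m.
Distance = √(ΔE² + ΔN²) = √(522.1² + (-130.2)²) = 538.1 m.

538 m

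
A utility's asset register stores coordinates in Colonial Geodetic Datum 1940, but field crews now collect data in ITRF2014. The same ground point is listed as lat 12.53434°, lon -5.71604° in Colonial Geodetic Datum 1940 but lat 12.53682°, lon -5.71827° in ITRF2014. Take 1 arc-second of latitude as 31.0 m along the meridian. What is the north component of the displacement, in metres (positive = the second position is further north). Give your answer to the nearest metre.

Δφ = 12.53682° − 12.53434° = +0.00248°; Δλ = -5.71827° − -5.71604° = -0.00223°.
1° of latitude = 3600 × 31.00 = 111600 m.
ΔN = Δφ × 111600 = 276.8 m; ΔE = Δλ × 111600 × cos(12.53434°) = -0.00223 × 111600 × 0.976166 = -242.9 m.

ΔN = 277 m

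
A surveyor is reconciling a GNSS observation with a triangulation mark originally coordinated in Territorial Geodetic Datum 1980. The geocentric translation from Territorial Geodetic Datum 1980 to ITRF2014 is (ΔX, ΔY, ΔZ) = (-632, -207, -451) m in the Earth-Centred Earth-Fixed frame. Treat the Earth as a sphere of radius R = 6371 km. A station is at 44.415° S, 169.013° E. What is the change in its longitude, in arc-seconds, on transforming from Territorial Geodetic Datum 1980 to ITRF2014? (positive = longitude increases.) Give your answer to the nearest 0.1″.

sin φ = -0.699850, cos φ = 0.714289, sin λ = 0.190586, cos λ = -0.981670.
East component: ΔE = −sin λ·ΔX + cos λ·ΔY = −(0.190586)(-632) + (-0.981670)(-207) = 323.66 m.
1° of latitude spans πR/180 = 111195 m; at latitude φ, 1° of longitude spans that × cos φ = 79425.4 m, so Δλ = 323.66 / 79425.4 × 3600 = 14.670″.

Δλ = 14.7″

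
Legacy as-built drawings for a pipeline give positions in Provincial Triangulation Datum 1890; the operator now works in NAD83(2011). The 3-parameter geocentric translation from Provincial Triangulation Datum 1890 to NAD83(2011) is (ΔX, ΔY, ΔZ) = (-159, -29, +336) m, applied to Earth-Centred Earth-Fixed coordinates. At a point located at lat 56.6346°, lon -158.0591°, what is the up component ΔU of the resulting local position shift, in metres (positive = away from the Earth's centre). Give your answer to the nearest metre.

ΔU = 368 m

The local up (radial) axis is (cos φ cos λ, cos φ sin λ, sin φ), giving ΔU = 81.113 + 5.959 + 280.621 = 367.69 m.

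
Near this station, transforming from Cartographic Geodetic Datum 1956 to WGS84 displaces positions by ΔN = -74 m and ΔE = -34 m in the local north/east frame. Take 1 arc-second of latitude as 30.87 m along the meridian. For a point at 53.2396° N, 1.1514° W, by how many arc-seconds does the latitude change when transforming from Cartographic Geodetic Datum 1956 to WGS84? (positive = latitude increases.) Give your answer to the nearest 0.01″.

Δφ = -2.40″

1″ of latitude = 30.87 m, so Δφ = -74.0 / 30.87 = -2.397″.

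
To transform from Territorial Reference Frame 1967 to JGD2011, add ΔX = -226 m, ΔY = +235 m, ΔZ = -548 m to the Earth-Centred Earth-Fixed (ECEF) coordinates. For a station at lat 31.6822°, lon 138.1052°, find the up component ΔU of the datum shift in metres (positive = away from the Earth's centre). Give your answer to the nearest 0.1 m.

ΔU = -11.1 m

At φ = 31.6822°, λ = 138.1052°: sin φ = 0.525207, cos φ = 0.850974, sin λ = 0.667765, cos λ = -0.744372.
ΔU = cos φ cos λ·ΔX + cos φ sin λ·ΔY + sin φ·ΔZ = (0.850974)(-0.744372)(-226) + (0.850974)(0.667765)(235) + (0.525207)(-548) = -11.12 m.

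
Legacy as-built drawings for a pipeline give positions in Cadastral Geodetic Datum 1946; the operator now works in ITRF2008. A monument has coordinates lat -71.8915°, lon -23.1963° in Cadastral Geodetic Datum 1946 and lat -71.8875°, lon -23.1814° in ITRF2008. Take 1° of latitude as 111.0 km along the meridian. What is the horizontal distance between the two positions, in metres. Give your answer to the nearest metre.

679 m

Δφ = -71.8875° − -71.8915° = +0.0040°; Δλ = -23.1814° − -23.1963° = +0.0149°.
ΔN = Δφ × 111000 = 444.0 m; ΔE = Δλ × 111000 × cos(-71.8915°) = +0.0149 × 111000 × 0.310817 = 514.1 m.
Distance = √(ΔE² + ΔN²) = √(514.1² + 444.0²) = 679.3 m.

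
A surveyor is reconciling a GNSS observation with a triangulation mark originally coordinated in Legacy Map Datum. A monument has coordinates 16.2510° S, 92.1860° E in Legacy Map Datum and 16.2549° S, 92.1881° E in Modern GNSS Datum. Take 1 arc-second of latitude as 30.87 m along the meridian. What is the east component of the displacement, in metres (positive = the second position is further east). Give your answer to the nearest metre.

ΔE = 224 m

Δφ = -16.2549° − -16.2510° = -0.0039°; Δλ = 92.1881° − 92.1860° = +0.0021°.
1° of latitude = 3600 × 30.87 = 111132 m.
ΔN = Δφ × 111132 = -433.4 m; ΔE = Δλ × 111132 × cos(-16.2510°) = +0.0021 × 111132 × 0.960045 = 224.1 m.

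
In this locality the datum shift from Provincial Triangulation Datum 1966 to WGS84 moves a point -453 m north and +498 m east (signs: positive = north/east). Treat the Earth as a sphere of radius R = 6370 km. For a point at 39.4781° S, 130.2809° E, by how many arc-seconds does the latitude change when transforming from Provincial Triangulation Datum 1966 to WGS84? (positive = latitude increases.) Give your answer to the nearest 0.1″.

Δφ = -14.7″

On a sphere of radius R, 1 rad of latitude = R, so Δφ = ΔN / R = -453.0 / 6370000 = -7.1115e-05 rad = -14.668″.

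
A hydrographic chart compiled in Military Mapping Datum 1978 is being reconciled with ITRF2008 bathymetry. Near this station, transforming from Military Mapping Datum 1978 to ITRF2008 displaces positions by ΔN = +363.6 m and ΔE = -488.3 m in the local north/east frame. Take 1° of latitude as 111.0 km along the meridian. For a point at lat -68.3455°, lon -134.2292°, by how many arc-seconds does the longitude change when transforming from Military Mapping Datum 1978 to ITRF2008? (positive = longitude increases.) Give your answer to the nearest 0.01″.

At latitude -68.3455°, cos φ = 0.369009.
1° of longitude at this latitude = 111.0 × cos φ = 40.96 km, so Δλ = -488.3 / 40960.0 = -0.0119214° = -42.917″.

Δλ = -42.92″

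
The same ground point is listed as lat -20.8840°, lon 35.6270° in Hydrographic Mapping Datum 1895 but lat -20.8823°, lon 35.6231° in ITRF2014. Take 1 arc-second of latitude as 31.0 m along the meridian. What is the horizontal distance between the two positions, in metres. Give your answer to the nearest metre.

449 m

Δφ = -20.8823° − -20.8840° = +0.0017°; Δλ = 35.6231° − 35.6270° = -0.0039°.
1° of latitude = 3600 × 31.00 = 111600 m.
ΔN = Δφ × 111600 = 189.7 m; ΔE = Δλ × 111600 × cos(-20.8840°) = -0.0039 × 111600 × 0.934304 = -406.6 m.
Distance = √(ΔE² + ΔN²) = √((-406.6)² + 189.7²) = 448.7 m.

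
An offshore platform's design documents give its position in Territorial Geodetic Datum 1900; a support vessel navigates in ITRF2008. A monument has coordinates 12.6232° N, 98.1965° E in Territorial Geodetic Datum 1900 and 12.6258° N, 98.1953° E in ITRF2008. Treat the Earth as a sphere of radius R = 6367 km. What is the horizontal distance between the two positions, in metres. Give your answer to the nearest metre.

Δφ = 12.6258° − 12.6232° = +0.0026°; Δλ = 98.1953° − 98.1965° = -0.0012°.
1° along a meridian = πR/180 = 111125 m.
ΔN = Δφ × 111125 = 288.9 m; ΔE = Δλ × 111125 × cos(12.6232°) = -0.0012 × 111125 × 0.975828 = -130.1 m.
Distance = √(ΔE² + ΔN²) = √((-130.1)² + 288.9²) = 316.9 m.

317 m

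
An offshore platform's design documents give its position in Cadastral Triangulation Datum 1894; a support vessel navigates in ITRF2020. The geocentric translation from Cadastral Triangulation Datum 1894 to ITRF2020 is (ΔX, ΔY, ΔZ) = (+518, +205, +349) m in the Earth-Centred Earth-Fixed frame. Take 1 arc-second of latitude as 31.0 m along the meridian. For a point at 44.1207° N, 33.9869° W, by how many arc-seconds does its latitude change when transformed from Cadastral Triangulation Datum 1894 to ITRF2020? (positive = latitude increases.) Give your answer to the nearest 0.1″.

sin φ = 0.696172, cos φ = 0.717875, sin λ = -0.559003, cos λ = 0.829165.
North component: ΔN = −sin φ cos λ·ΔX − sin φ sin λ·ΔY + cos φ·ΔZ = −(0.696172)(0.829165)(518) − (0.696172)(-0.559003)(205) + (0.717875)(349) = 31.31 m.
1° of latitude spans 3600 × 31.00 = 111600 m, so Δφ = 31.31 / 111600 × 3600 = 1.010″.

Δφ = 1.0″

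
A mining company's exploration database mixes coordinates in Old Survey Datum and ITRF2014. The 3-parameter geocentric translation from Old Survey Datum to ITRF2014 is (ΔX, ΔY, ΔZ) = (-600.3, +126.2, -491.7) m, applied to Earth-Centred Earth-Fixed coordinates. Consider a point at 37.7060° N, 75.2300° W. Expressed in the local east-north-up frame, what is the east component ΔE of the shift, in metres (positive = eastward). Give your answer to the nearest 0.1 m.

The local east axis at (φ, λ) is (−sin λ, cos λ, 0), so ΔE = −sin(-75.2300°)·(-600.3) + cos(-75.2300°)·126.2 = -548.29 m.

ΔE = -548.3 m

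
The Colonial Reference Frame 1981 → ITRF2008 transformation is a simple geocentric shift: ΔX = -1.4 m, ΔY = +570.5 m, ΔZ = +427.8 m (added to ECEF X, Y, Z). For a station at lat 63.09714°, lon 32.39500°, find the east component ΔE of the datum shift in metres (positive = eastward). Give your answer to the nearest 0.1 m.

At φ = 63.09714°, λ = 32.39500°: sin φ = 0.891775, cos φ = 0.452479, sin λ = 0.535753, cos λ = 0.844375.
ΔE = −sin λ·ΔX + cos λ·ΔY = −(0.535753)·(-1.4) + (0.844375)·(570.5) = 482.47 m.

ΔE = 482.5 m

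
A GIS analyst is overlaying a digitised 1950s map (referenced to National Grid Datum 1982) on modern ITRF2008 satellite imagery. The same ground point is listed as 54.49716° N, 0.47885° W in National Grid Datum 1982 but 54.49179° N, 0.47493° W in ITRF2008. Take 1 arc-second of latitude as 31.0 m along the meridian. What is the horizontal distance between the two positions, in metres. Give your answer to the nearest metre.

651 m

Δφ = 54.49179° − 54.49716° = -0.00537°; Δλ = -0.47493° − -0.47885° = +0.00392°.
1° of latitude = 3600 × 31.00 = 111600 m.
ΔN = Δφ × 111600 = -599.3 m; ΔE = Δλ × 111600 × cos(54.49716°) = +0.00392 × 111600 × 0.580743 = 254.1 m.
Distance = √(ΔE² + ΔN²) = √(254.1² + (-599.3)²) = 650.9 m.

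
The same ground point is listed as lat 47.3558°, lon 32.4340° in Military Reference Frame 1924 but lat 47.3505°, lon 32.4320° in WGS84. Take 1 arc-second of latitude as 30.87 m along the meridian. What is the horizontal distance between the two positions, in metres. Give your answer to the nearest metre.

608 m

Δφ = 47.3505° − 47.3558° = -0.0053°; Δλ = 32.4320° − 32.4340° = -0.0020°.
1° of latitude = 3600 × 30.87 = 111132 m.
ΔN = Δφ × 111132 = -589.0 m; ΔE = Δλ × 111132 × cos(47.3558°) = -0.0020 × 111132 × 0.677444 = -150.6 m.
Distance = √(ΔE² + ΔN²) = √((-150.6)² + (-589.0)²) = 607.9 m.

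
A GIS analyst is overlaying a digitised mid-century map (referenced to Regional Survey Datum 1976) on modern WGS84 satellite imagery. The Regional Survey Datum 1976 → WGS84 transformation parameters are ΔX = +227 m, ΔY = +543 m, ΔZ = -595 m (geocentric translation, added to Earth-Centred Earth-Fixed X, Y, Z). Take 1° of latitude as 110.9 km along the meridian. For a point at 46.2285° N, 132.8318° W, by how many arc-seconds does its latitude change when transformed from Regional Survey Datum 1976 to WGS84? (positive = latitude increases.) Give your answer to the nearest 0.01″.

sin φ = 0.722104, cos φ = 0.691784, sin λ = -0.733353, cos λ = -0.679848.
North component: ΔN = −sin φ cos λ·ΔX − sin φ sin λ·ΔY + cos φ·ΔZ = −(0.722104)(-0.679848)(227) − (0.722104)(-0.733353)(543) + (0.691784)(-595) = -12.62 m.
1° of latitude spans 110900 m, so Δφ = -12.62 / 110900 × 3600 = -0.410″.

Δφ = -0.41″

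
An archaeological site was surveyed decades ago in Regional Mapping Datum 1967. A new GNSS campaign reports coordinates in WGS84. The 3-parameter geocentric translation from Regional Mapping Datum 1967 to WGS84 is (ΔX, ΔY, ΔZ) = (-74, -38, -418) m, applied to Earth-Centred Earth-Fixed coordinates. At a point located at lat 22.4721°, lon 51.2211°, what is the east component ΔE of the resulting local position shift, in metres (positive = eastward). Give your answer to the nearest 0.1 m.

ΔE = 33.9 m

At φ = 22.4721°, λ = 51.2211°: sin φ = 0.382234, cos φ = 0.924066, sin λ = 0.779569, cos λ = 0.626317.
ΔE = −sin λ·ΔX + cos λ·ΔY = −(0.779569)·(-74) + (0.626317)·(-38) = 33.89 m.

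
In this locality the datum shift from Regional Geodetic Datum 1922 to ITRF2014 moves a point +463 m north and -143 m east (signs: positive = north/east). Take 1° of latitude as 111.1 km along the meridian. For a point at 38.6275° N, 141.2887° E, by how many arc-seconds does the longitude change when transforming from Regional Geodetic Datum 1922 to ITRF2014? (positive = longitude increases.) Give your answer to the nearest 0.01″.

Δλ = -5.93″

At latitude 38.6275°, cos φ = 0.781221.
1° of longitude at this latitude = 111.1 × cos φ = 86.79 km, so Δλ = -143.0 / 86793.6 = -0.0016476° = -5.931″.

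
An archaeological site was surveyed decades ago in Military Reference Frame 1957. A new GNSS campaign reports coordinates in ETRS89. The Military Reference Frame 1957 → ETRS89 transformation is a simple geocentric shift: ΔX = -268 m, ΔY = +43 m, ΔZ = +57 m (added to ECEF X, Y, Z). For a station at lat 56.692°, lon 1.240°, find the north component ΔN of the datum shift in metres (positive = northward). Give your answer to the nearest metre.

ΔN = 254 m

At φ = 56.692°, λ = 1.240°: sin φ = 0.835731, cos φ = 0.549140, sin λ = 0.021640, cos λ = 0.999766.
ΔN = −sin φ cos λ·ΔX − sin φ sin λ·ΔY + cos φ·ΔZ = −(0.835731)(0.999766)(-268) − (0.835731)(0.021640)(43) + (0.549140)(57) = 254.45 m.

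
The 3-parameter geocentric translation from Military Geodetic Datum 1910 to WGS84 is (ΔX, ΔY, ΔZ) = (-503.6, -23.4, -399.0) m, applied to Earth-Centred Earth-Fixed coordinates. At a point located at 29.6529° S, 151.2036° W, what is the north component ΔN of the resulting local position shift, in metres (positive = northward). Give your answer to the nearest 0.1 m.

ΔN = -122.8 m

The local north axis is (−sin φ cos λ, −sin φ sin λ, cos φ), giving ΔN = 218.342 + 5.577 − 346.746 = -122.83 m.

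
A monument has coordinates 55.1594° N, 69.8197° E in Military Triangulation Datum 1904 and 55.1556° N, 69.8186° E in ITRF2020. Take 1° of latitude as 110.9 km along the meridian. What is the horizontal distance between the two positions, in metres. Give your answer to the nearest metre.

427 m

Δφ = 55.1556° − 55.1594° = -0.0038°; Δλ = 69.8186° − 69.8197° = -0.0011°.
ΔN = Δφ × 110900 = -421.4 m; ΔE = Δλ × 110900 × cos(55.1594°) = -0.0011 × 110900 × 0.571295 = -69.7 m.
Distance = √(ΔE² + ΔN²) = √((-69.7)² + (-421.4)²) = 427.1 m.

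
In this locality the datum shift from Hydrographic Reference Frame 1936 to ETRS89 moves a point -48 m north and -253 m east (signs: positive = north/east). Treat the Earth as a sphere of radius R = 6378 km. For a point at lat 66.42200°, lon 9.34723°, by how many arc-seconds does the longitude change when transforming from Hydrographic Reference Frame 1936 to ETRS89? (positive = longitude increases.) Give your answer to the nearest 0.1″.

Δλ = -20.5″

At latitude 66.42200°, cos φ = 0.399997.
One radian of longitude at latitude φ spans R cos φ, so Δλ = ΔE / (R cos φ) = -253.0 / (6378000 × 0.399997) = -9.9170e-05 rad = -20.455″.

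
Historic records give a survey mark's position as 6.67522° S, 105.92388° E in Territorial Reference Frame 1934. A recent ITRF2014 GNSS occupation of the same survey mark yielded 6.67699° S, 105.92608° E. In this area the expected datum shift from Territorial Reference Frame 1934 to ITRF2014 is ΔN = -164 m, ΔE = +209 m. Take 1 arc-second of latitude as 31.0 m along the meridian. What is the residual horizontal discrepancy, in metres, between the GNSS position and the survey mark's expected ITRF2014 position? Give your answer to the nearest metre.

48 m

Observed coordinate differences: Δφ = -0.00177°, Δλ = +0.00220°.
Converting to metres (1° lat = 111600 m, cos φ = 0.993221): observed ΔN = -197.5 m, observed ΔE = 243.9 m.
Subtracting the expected shift leaves a residual of -197.5 − (-164) = -33.5 m north and 243.9 − (209) = 34.9 m east.
Residual distance = √((-33.5)² + 34.9²) = 48.4 m.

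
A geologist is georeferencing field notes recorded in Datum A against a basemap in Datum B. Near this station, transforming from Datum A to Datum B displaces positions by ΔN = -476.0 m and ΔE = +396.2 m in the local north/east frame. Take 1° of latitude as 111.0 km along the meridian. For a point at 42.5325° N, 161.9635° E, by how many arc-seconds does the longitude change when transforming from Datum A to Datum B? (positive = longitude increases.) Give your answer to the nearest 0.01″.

At latitude 42.5325°, cos φ = 0.736894.
1° of longitude at this latitude = 111.0 × cos φ = 81.80 km, so Δλ = 396.2 / 81795.2 = 0.0048438° = 17.438″.

Δλ = 17.44″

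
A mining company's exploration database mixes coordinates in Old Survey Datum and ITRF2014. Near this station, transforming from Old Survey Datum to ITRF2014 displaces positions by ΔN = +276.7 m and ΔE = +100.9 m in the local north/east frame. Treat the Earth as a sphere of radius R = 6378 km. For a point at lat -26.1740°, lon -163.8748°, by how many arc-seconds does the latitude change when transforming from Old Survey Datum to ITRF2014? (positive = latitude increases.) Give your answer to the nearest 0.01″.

Δφ = 8.95″

On a sphere of radius R, 1 rad of latitude = R, so Δφ = ΔN / R = 276.7 / 6378000 = 4.3384e-05 rad = 8.948″.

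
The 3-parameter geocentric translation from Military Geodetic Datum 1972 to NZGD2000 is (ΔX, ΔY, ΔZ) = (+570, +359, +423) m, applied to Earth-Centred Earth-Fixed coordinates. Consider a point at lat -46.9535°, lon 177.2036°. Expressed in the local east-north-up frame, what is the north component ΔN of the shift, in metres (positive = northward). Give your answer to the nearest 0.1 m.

The local north axis is (−sin φ cos λ, −sin φ sin λ, cos φ), giving ΔN = -416.060 + 12.800 + 288.736 = -114.52 m.

ΔN = -114.5 m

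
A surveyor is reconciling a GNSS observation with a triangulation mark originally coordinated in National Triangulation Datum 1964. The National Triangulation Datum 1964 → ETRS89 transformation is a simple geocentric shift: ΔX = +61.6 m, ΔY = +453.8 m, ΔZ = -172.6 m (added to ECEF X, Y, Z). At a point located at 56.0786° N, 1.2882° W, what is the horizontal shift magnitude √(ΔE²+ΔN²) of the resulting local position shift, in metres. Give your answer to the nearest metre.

At φ = 56.0786°, λ = -1.2882°: sin φ = 0.829804, cos φ = 0.558055, sin λ = -0.022481, cos λ = 0.999747.
ΔE = −sin λ·ΔX + cos λ·ΔY = −(-0.022481)·(61.6) + (0.999747)·(453.8) = 455.07 m.
ΔN = −sin φ cos λ·ΔX − sin φ sin λ·ΔY + cos φ·ΔZ = −(0.829804)(0.999747)(61.6) − (0.829804)(-0.022481)(453.8) + (0.558055)(-172.6) = -138.96 m.
Horizontal magnitude = √(ΔE² + ΔN²) = √(455.07² + (-138.96)²) = 475.81 m.

476 m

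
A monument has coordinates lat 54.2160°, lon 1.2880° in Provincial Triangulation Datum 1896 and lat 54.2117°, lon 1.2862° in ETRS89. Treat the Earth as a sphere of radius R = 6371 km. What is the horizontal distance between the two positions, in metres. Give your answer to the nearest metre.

492 m

Δφ = 54.2117° − 54.2160° = -0.0043°; Δλ = 1.2862° − 1.2880° = -0.0018°.
1° along a meridian = πR/180 = 111195 m.
ΔN = Δφ × 111195 = -478.1 m; ΔE = Δλ × 111195 × cos(54.2160°) = -0.0018 × 111195 × 0.584731 = -117.0 m.
Distance = √(ΔE² + ΔN²) = √((-117.0)² + (-478.1)²) = 492.3 m.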